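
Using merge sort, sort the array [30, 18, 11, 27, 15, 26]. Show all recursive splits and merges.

Merge sort trace:

Split: [30, 18, 11, 27, 15, 26] -> [30, 18, 11] and [27, 15, 26]
  Split: [30, 18, 11] -> [30] and [18, 11]
    Split: [18, 11] -> [18] and [11]
    Merge: [18] + [11] -> [11, 18]
  Merge: [30] + [11, 18] -> [11, 18, 30]
  Split: [27, 15, 26] -> [27] and [15, 26]
    Split: [15, 26] -> [15] and [26]
    Merge: [15] + [26] -> [15, 26]
  Merge: [27] + [15, 26] -> [15, 26, 27]
Merge: [11, 18, 30] + [15, 26, 27] -> [11, 15, 18, 26, 27, 30]

Final sorted array: [11, 15, 18, 26, 27, 30]

The merge sort proceeds by recursively splitting the array and merging sorted halves.
After all merges, the sorted array is [11, 15, 18, 26, 27, 30].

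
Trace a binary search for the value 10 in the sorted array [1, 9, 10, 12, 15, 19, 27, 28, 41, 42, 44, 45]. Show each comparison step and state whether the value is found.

Binary search for 10 in [1, 9, 10, 12, 15, 19, 27, 28, 41, 42, 44, 45]:

lo=0, hi=11, mid=5, arr[mid]=19 -> 19 > 10, search left half
lo=0, hi=4, mid=2, arr[mid]=10 -> Found target at index 2!

Binary search finds 10 at index 2 after 2 comparisons. The search repeatedly halves the search space by comparing with the middle element.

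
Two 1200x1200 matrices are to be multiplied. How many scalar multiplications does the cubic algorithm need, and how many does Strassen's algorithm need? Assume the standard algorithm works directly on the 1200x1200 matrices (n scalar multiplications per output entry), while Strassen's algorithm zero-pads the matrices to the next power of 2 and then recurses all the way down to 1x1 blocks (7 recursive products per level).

Matrix multiplication for 1200x1200 matrices:

Strassen's algorithm requires power-of-2 dimensions. Pad 1200x1200 to 2048x2048 (next power of 2).

Standard algorithm: 1200^3 = 1728000000 multiplications
Strassen's algorithm: 7^(log2(2048)) = 7^11 = 1977326743 multiplications
Difference: 1728000000 - 1977326743 = -249326743 (Strassen uses MORE here due to padding overhead — for small or just-over-power-of-2 n, padding can outweigh the per-level savings)

Standard: 1728000000 multiplications (1200^3). Strassen: 1977326743 multiplications (7^11, after padding to 2048x2048). Strassen reduces 8 recursive multiplications to 7 at each level.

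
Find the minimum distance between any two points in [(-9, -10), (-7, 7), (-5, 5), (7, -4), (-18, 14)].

Computing all pairwise distances among 5 points:

d((-9, -10), (-7, 7)) = 17.1172
d((-9, -10), (-5, 5)) = 15.5242
d((-9, -10), (7, -4)) = 17.088
d((-9, -10), (-18, 14)) = 25.632
d((-7, 7), (-5, 5)) = 2.8284 <-- minimum
d((-7, 7), (7, -4)) = 17.8045
d((-7, 7), (-18, 14)) = 13.0384
d((-5, 5), (7, -4)) = 15.0
d((-5, 5), (-18, 14)) = 15.8114
d((7, -4), (-18, 14)) = 30.8058

Closest pair: (-7, 7) and (-5, 5) with distance 2.8284

The closest pair is (-7, 7) and (-5, 5) with Euclidean distance 2.8284. For 5 points, brute-force pairwise comparison is shown above. For large n, the divide-and-conquer algorithm (sort by x, recurse on halves, check the dividing strip) achieves O(n log n).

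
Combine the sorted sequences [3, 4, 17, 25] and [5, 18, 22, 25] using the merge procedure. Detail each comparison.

Merging process:

Compare 3 vs 5: take 3 from left. Merged: [3]
Compare 4 vs 5: take 4 from left. Merged: [3, 4]
Compare 17 vs 5: take 5 from right. Merged: [3, 4, 5]
Compare 17 vs 18: take 17 from left. Merged: [3, 4, 5, 17]
Compare 25 vs 18: take 18 from right. Merged: [3, 4, 5, 17, 18]
Compare 25 vs 22: take 22 from right. Merged: [3, 4, 5, 17, 18, 22]
Compare 25 vs 25: take 25 from left. Merged: [3, 4, 5, 17, 18, 22, 25]
Append remaining from right: [25]. Merged: [3, 4, 5, 17, 18, 22, 25, 25]

Final merged array: [3, 4, 5, 17, 18, 22, 25, 25]
Total comparisons: 7

The merged array is [3, 4, 5, 17, 18, 22, 25, 25], requiring 7 comparisons. The merge step runs in O(n) time where n is the total number of elements.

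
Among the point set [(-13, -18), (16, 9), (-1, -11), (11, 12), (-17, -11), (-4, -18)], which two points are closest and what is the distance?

Computing all pairwise distances among 6 points:

d((-13, -18), (16, 9)) = 39.6232
d((-13, -18), (-1, -11)) = 13.8924
d((-13, -18), (11, 12)) = 38.4187
d((-13, -18), (-17, -11)) = 8.0623
d((-13, -18), (-4, -18)) = 9.0
d((16, 9), (-1, -11)) = 26.2488
d((16, 9), (11, 12)) = 5.831 <-- minimum
d((16, 9), (-17, -11)) = 38.5876
d((16, 9), (-4, -18)) = 33.6006
d((-1, -11), (11, 12)) = 25.9422
d((-1, -11), (-17, -11)) = 16.0
d((-1, -11), (-4, -18)) = 7.6158
d((11, 12), (-17, -11)) = 36.2353
d((11, 12), (-4, -18)) = 33.541
d((-17, -11), (-4, -18)) = 14.7648

Closest pair: (16, 9) and (11, 12) with distance 5.831

The closest pair is (16, 9) and (11, 12) with Euclidean distance 5.831. For 6 points, brute-force pairwise comparison is shown above. For large n, the divide-and-conquer algorithm (sort by x, recurse on halves, check the dividing strip) achieves O(n log n).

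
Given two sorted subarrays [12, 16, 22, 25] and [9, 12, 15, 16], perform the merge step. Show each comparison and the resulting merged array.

Merging process:

Compare 12 vs 9: take 9 from right. Merged: [9]
Compare 12 vs 12: take 12 from left. Merged: [9, 12]
Compare 16 vs 12: take 12 from right. Merged: [9, 12, 12]
Compare 16 vs 15: take 15 from right. Merged: [9, 12, 12, 15]
Compare 16 vs 16: take 16 from left. Merged: [9, 12, 12, 15, 16]
Compare 22 vs 16: take 16 from right. Merged: [9, 12, 12, 15, 16, 16]
Append remaining from left: [22, 25]. Merged: [9, 12, 12, 15, 16, 16, 22, 25]

Final merged array: [9, 12, 12, 15, 16, 16, 22, 25]
Total comparisons: 6

The merged array is [9, 12, 12, 15, 16, 16, 22, 25], requiring 6 comparisons. The merge step runs in O(n) time where n is the total number of elements.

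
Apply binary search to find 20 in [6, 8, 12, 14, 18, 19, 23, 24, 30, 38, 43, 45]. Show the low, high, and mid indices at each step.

Binary search for 20 in [6, 8, 12, 14, 18, 19, 23, 24, 30, 38, 43, 45]:

lo=0, hi=11, mid=5, arr[mid]=19 -> 19 < 20, search right half
lo=6, hi=11, mid=8, arr[mid]=30 -> 30 > 20, search left half
lo=6, hi=7, mid=6, arr[mid]=23 -> 23 > 20, search left half
lo=6 > hi=5, target 20 not found

Binary search determines that 20 is not in the array after 3 comparisons. The search space was exhausted without finding the target.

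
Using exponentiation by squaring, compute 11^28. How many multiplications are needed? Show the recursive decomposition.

Computing 11^28 by squaring (build up from 11^1; each line after the first costs one multiplication):

11^1 = 11
11^2 = (11^1)^2 = 11^2 = 121
11^3 = 11 * 11^2 = 11 * 121 = 1331
11^6 = (11^3)^2 = 1331^2 = 1771561
11^7 = 11 * 11^6 = 11 * 1771561 = 19487171
11^14 = (11^7)^2 = 19487171^2 = 379749833583241
11^28 = (11^14)^2 = 379749833583241^2 = 144209936106499234037676064081

Result: 144209936106499234037676064081
Multiplications needed: 6 (6 lines after 11^1)

11^28 = 144209936106499234037676064081. Using exponentiation by squaring, this requires 6 multiplications. The key idea: if the exponent is even, square the half-power; if odd, multiply by the base once.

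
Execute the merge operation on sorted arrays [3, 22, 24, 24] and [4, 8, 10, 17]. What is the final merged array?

Merging process:

Compare 3 vs 4: take 3 from left. Merged: [3]
Compare 22 vs 4: take 4 from right. Merged: [3, 4]
Compare 22 vs 8: take 8 from right. Merged: [3, 4, 8]
Compare 22 vs 10: take 10 from right. Merged: [3, 4, 8, 10]
Compare 22 vs 17: take 17 from right. Merged: [3, 4, 8, 10, 17]
Append remaining from left: [22, 24, 24]. Merged: [3, 4, 8, 10, 17, 22, 24, 24]

Final merged array: [3, 4, 8, 10, 17, 22, 24, 24]
Total comparisons: 5

The merged array is [3, 4, 8, 10, 17, 22, 24, 24], requiring 5 comparisons. The merge step runs in O(n) time where n is the total number of elements.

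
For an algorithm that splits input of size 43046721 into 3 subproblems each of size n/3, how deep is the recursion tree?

For divide and conquer with division factor 3:

Problem sizes at each level:
Level 0: 43046721
Level 1: 14348907
Level 2: 4782969
Level 3: 1594323
Level 4: 531441
Level 5: 177147
Level 6: 59049
Level 7: 19683
Level 8: 6561
Level 9: 2187
Level 10: 729
Level 11: 243
Level 12: 81
Level 13: 27
Level 14: 9
Level 15: 3
Level 16: 1

The root is level 0 and the size-1 base case is level 16 (the tree spans levels 0 through 16, i.e. 17 levels counting the root), so the depth is the number of divisions: log_3(43046721) = 16

The recursion tree depth is log_3(43046721) = 16. At each level, the problem size is divided by 3, so it takes 16 divisions to reduce to a base case of size 1. The algorithm makes 3 recursive calls at each level.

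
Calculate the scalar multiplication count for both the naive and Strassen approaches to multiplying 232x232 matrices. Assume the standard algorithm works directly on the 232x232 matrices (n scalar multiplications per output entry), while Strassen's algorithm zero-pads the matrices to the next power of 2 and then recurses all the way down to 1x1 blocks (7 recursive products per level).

Matrix multiplication for 232x232 matrices:

Strassen's algorithm requires power-of-2 dimensions. Pad 232x232 to 256x256 (next power of 2).

Standard algorithm: 232^3 = 12487168 multiplications
Strassen's algorithm: 7^(log2(256)) = 7^8 = 5764801 multiplications
Savings: 12487168 - 5764801 = 6722367 multiplications

Standard: 12487168 multiplications (232^3). Strassen: 5764801 multiplications (7^8, after padding to 256x256). Strassen reduces 8 recursive multiplications to 7 at each level.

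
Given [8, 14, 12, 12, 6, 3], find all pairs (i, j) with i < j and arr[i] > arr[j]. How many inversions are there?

Finding inversions in [8, 14, 12, 12, 6, 3]:

(0, 4): arr[0]=8 > arr[4]=6
(0, 5): arr[0]=8 > arr[5]=3
(1, 2): arr[1]=14 > arr[2]=12
(1, 3): arr[1]=14 > arr[3]=12
(1, 4): arr[1]=14 > arr[4]=6
(1, 5): arr[1]=14 > arr[5]=3
(2, 4): arr[2]=12 > arr[4]=6
(2, 5): arr[2]=12 > arr[5]=3
(3, 4): arr[3]=12 > arr[4]=6
(3, 5): arr[3]=12 > arr[5]=3
(4, 5): arr[4]=6 > arr[5]=3

Total inversions: 11

The array has 11 inversion(s): (0,4), (0,5), (1,2), (1,3), (1,4), (1,5), (2,4), (2,5), (3,4), (3,5), (4,5). Each pair (i,j) satisfies i < j and arr[i] > arr[j].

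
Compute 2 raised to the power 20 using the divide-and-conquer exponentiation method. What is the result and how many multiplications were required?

Computing 2^20 by squaring (build up from 2^1; each line after the first costs one multiplication):

2^1 = 2
2^2 = (2^1)^2 = 2^2 = 4
2^4 = (2^2)^2 = 4^2 = 16
2^5 = 2 * 2^4 = 2 * 16 = 32
2^10 = (2^5)^2 = 32^2 = 1024
2^20 = (2^10)^2 = 1024^2 = 1048576

Result: 1048576
Multiplications needed: 5 (5 lines after 2^1)

2^20 = 1048576. Using exponentiation by squaring, this requires 5 multiplications. The key idea: if the exponent is even, square the half-power; if odd, multiply by the base once.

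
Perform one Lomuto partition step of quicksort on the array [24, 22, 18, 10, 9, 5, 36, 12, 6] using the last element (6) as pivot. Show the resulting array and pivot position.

Lomuto partition with pivot = 6:

Initial array: [24, 22, 18, 10, 9, 5, 36, 12, 6]

arr[0]=24 > 6: no swap
arr[1]=22 > 6: no swap
arr[2]=18 > 6: no swap
arr[3]=10 > 6: no swap
arr[4]=9 > 6: no swap
arr[5]=5 <= 6: swap with position 0, array becomes [5, 22, 18, 10, 9, 24, 36, 12, 6]
arr[6]=36 > 6: no swap
arr[7]=12 > 6: no swap

Place pivot at position 1: [5, 6, 18, 10, 9, 24, 36, 12, 22]
Pivot position: 1

After partitioning with pivot 6, the array becomes [5, 6, 18, 10, 9, 24, 36, 12, 22]. The pivot is placed at index 1. All elements to the left of the pivot are <= 6, and all elements to the right are > 6.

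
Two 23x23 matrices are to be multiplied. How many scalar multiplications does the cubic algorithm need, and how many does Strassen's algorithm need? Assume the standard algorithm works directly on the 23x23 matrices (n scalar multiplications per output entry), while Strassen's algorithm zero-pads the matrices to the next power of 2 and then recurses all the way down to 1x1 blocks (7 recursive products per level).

Matrix multiplication for 23x23 matrices:

Strassen's algorithm requires power-of-2 dimensions. Pad 23x23 to 32x32 (next power of 2).

Standard algorithm: 23^3 = 12167 multiplications
Strassen's algorithm: 7^(log2(32)) = 7^5 = 16807 multiplications
Difference: 12167 - 16807 = -4640 (Strassen uses MORE here due to padding overhead — for small or just-over-power-of-2 n, padding can outweigh the per-level savings)

Standard: 12167 multiplications (23^3). Strassen: 16807 multiplications (7^5, after padding to 32x32). Strassen reduces 8 recursive multiplications to 7 at each level.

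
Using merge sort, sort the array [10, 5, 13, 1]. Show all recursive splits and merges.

Merge sort trace:

Split: [10, 5, 13, 1] -> [10, 5] and [13, 1]
  Split: [10, 5] -> [10] and [5]
  Merge: [10] + [5] -> [5, 10]
  Split: [13, 1] -> [13] and [1]
  Merge: [13] + [1] -> [1, 13]
Merge: [5, 10] + [1, 13] -> [1, 5, 10, 13]

Final sorted array: [1, 5, 10, 13]

The merge sort proceeds by recursively splitting the array and merging sorted halves.
After all merges, the sorted array is [1, 5, 10, 13].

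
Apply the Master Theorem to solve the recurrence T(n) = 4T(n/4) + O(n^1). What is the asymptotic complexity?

Master Theorem for T(n) = 4T(n/4) + O(n^1):

a = 4, b = 4, c = 1
log_b(a) = log_4(4) = 1.0000

Case 2: c = 1 = log_4(4) = 1.0000
T(n) = O(n^1 log n) = O(n log n)

For T(n) = 4T(n/4) + O(n^1): log_4(4) = 1.0000. This is Case 2 of the Master Theorem (c = log_b(a), equal work at all levels), giving O(n log n).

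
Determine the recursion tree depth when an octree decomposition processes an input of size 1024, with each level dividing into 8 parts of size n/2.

For divide and conquer with division factor 2:

Problem sizes at each level:
Level 0: 1024
Level 1: 512
Level 2: 256
Level 3: 128
Level 4: 64
Level 5: 32
Level 6: 16
Level 7: 8
Level 8: 4
Level 9: 2
Level 10: 1

The root is level 0 and the size-1 base case is level 10 (the tree spans levels 0 through 10, i.e. 11 levels counting the root), so the depth is the number of divisions: log_2(1024) = 10

The recursion tree depth is log_2(1024) = 10. At each level, the problem size is divided by 2, so it takes 10 divisions to reduce to a base case of size 1. The algorithm makes 8 recursive calls at each level.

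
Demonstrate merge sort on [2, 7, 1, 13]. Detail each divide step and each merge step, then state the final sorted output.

Merge sort trace:

Split: [2, 7, 1, 13] -> [2, 7] and [1, 13]
  Split: [2, 7] -> [2] and [7]
  Merge: [2] + [7] -> [2, 7]
  Split: [1, 13] -> [1] and [13]
  Merge: [1] + [13] -> [1, 13]
Merge: [2, 7] + [1, 13] -> [1, 2, 7, 13]

Final sorted array: [1, 2, 7, 13]

The merge sort proceeds by recursively splitting the array and merging sorted halves.
After all merges, the sorted array is [1, 2, 7, 13].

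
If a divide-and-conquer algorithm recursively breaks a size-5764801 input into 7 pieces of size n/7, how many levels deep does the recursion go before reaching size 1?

For divide and conquer with division factor 7:

Problem sizes at each level:
Level 0: 5764801
Level 1: 823543
Level 2: 117649
Level 3: 16807
Level 4: 2401
Level 5: 343
Level 6: 49
Level 7: 7
Level 8: 1

The root is level 0 and the size-1 base case is level 8 (the tree spans levels 0 through 8, i.e. 9 levels counting the root), so the depth is the number of divisions: log_7(5764801) = 8

The recursion tree depth is log_7(5764801) = 8. At each level, the problem size is divided by 7, so it takes 8 divisions to reduce to a base case of size 1. The algorithm makes 7 recursive calls at each level.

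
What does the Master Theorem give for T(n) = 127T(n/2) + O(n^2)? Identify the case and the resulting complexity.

Master Theorem for T(n) = 127T(n/2) + O(n^2):

a = 127, b = 2, c = 2
log_b(a) = log_2(127) = 6.9887

Case 1: c = 2 < log_2(127) = 6.9887
T(n) = O(n^(log_2 127))

For T(n) = 127T(n/2) + O(n^2): log_2(127) = 6.9887. This is Case 1 of the Master Theorem (c < log_b(a), work dominated by leaves), giving O(n^(log_2 127)).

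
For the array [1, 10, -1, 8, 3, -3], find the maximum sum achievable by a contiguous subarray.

Using Kadane's algorithm on [1, 10, -1, 8, 3, -3]:

Scanning through the array:
Position 1 (value 10): max_ending_here = 11, max_so_far = 11
Position 2 (value -1): max_ending_here = 10, max_so_far = 11
Position 3 (value 8): max_ending_here = 18, max_so_far = 18
Position 4 (value 3): max_ending_here = 21, max_so_far = 21
Position 5 (value -3): max_ending_here = 18, max_so_far = 21

Maximum subarray: [1, 10, -1, 8, 3]
Maximum sum: 21

The maximum subarray is [1, 10, -1, 8, 3] with sum 21. This subarray runs from index 0 to index 4.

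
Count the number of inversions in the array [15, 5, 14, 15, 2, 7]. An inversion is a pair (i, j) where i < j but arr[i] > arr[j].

Finding inversions in [15, 5, 14, 15, 2, 7]:

(0, 1): arr[0]=15 > arr[1]=5
(0, 2): arr[0]=15 > arr[2]=14
(0, 4): arr[0]=15 > arr[4]=2
(0, 5): arr[0]=15 > arr[5]=7
(1, 4): arr[1]=5 > arr[4]=2
(2, 4): arr[2]=14 > arr[4]=2
(2, 5): arr[2]=14 > arr[5]=7
(3, 4): arr[3]=15 > arr[4]=2
(3, 5): arr[3]=15 > arr[5]=7

Total inversions: 9

The array has 9 inversion(s): (0,1), (0,2), (0,4), (0,5), (1,4), (2,4), (2,5), (3,4), (3,5). Each pair (i,j) satisfies i < j and arr[i] > arr[j].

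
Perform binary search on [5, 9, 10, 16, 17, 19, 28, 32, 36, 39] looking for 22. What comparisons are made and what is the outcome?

Binary search for 22 in [5, 9, 10, 16, 17, 19, 28, 32, 36, 39]:

lo=0, hi=9, mid=4, arr[mid]=17 -> 17 < 22, search right half
lo=5, hi=9, mid=7, arr[mid]=32 -> 32 > 22, search left half
lo=5, hi=6, mid=5, arr[mid]=19 -> 19 < 22, search right half
lo=6, hi=6, mid=6, arr[mid]=28 -> 28 > 22, search left half
lo=6 > hi=5, target 22 not found

Binary search determines that 22 is not in the array after 4 comparisons. The search space was exhausted without finding the target.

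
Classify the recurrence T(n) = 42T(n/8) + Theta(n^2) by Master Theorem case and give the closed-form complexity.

Master Theorem for T(n) = 42T(n/8) + O(n^2):

a = 42, b = 8, c = 2
log_b(a) = log_8(42) = 1.7974

Case 3: c = 2 > log_8(42) = 1.7974
T(n) = O(n^2) = O(n^2)

For T(n) = 42T(n/8) + O(n^2): log_8(42) = 1.7974. This is Case 3 of the Master Theorem (c > log_b(a), work dominated by root), giving O(n^2).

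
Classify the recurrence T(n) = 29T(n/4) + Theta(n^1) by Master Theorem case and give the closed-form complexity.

Master Theorem for T(n) = 29T(n/4) + O(n^1):

a = 29, b = 4, c = 1
log_b(a) = log_4(29) = 2.4290

Case 1: c = 1 < log_4(29) = 2.4290
T(n) = O(n^(log_4 29))

For T(n) = 29T(n/4) + O(n^1): log_4(29) = 2.4290. This is Case 1 of the Master Theorem (c < log_b(a), work dominated by leaves), giving O(n^(log_4 29)).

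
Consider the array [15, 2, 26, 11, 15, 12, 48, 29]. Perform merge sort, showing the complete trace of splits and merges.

Merge sort trace:

Split: [15, 2, 26, 11, 15, 12, 48, 29] -> [15, 2, 26, 11] and [15, 12, 48, 29]
  Split: [15, 2, 26, 11] -> [15, 2] and [26, 11]
    Split: [15, 2] -> [15] and [2]
    Merge: [15] + [2] -> [2, 15]
    Split: [26, 11] -> [26] and [11]
    Merge: [26] + [11] -> [11, 26]
  Merge: [2, 15] + [11, 26] -> [2, 11, 15, 26]
  Split: [15, 12, 48, 29] -> [15, 12] and [48, 29]
    Split: [15, 12] -> [15] and [12]
    Merge: [15] + [12] -> [12, 15]
    Split: [48, 29] -> [48] and [29]
    Merge: [48] + [29] -> [29, 48]
  Merge: [12, 15] + [29, 48] -> [12, 15, 29, 48]
Merge: [2, 11, 15, 26] + [12, 15, 29, 48] -> [2, 11, 12, 15, 15, 26, 29, 48]

Final sorted array: [2, 11, 12, 15, 15, 26, 29, 48]

The merge sort proceeds by recursively splitting the array and merging sorted halves.
After all merges, the sorted array is [2, 11, 12, 15, 15, 26, 29, 48].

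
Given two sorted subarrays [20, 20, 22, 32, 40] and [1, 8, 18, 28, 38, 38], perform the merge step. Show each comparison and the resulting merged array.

Merging process:

Compare 20 vs 1: take 1 from right. Merged: [1]
Compare 20 vs 8: take 8 from right. Merged: [1, 8]
Compare 20 vs 18: take 18 from right. Merged: [1, 8, 18]
Compare 20 vs 28: take 20 from left. Merged: [1, 8, 18, 20]
Compare 20 vs 28: take 20 from left. Merged: [1, 8, 18, 20, 20]
Compare 22 vs 28: take 22 from left. Merged: [1, 8, 18, 20, 20, 22]
Compare 32 vs 28: take 28 from right. Merged: [1, 8, 18, 20, 20, 22, 28]
Compare 32 vs 38: take 32 from left. Merged: [1, 8, 18, 20, 20, 22, 28, 32]
Compare 40 vs 38: take 38 from right. Merged: [1, 8, 18, 20, 20, 22, 28, 32, 38]
Compare 40 vs 38: take 38 from right. Merged: [1, 8, 18, 20, 20, 22, 28, 32, 38, 38]
Append remaining from left: [40]. Merged: [1, 8, 18, 20, 20, 22, 28, 32, 38, 38, 40]

Final merged array: [1, 8, 18, 20, 20, 22, 28, 32, 38, 38, 40]
Total comparisons: 10

The merged array is [1, 8, 18, 20, 20, 22, 28, 32, 38, 38, 40], requiring 10 comparisons. The merge step runs in O(n) time where n is the total number of elements.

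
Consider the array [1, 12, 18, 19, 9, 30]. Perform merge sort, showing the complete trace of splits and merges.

Merge sort trace:

Split: [1, 12, 18, 19, 9, 30] -> [1, 12, 18] and [19, 9, 30]
  Split: [1, 12, 18] -> [1] and [12, 18]
    Split: [12, 18] -> [12] and [18]
    Merge: [12] + [18] -> [12, 18]
  Merge: [1] + [12, 18] -> [1, 12, 18]
  Split: [19, 9, 30] -> [19] and [9, 30]
    Split: [9, 30] -> [9] and [30]
    Merge: [9] + [30] -> [9, 30]
  Merge: [19] + [9, 30] -> [9, 19, 30]
Merge: [1, 12, 18] + [9, 19, 30] -> [1, 9, 12, 18, 19, 30]

Final sorted array: [1, 9, 12, 18, 19, 30]

The merge sort proceeds by recursively splitting the array and merging sorted halves.
After all merges, the sorted array is [1, 9, 12, 18, 19, 30].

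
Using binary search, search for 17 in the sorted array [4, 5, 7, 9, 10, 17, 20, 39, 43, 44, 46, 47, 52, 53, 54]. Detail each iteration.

Binary search for 17 in [4, 5, 7, 9, 10, 17, 20, 39, 43, 44, 46, 47, 52, 53, 54]:

lo=0, hi=14, mid=7, arr[mid]=39 -> 39 > 17, search left half
lo=0, hi=6, mid=3, arr[mid]=9 -> 9 < 17, search right half
lo=4, hi=6, mid=5, arr[mid]=17 -> Found target at index 5!

Binary search finds 17 at index 5 after 3 comparisons. The search repeatedly halves the search space by comparing with the middle element.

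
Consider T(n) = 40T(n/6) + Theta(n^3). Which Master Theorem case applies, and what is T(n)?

Master Theorem for T(n) = 40T(n/6) + O(n^3):

a = 40, b = 6, c = 3
log_b(a) = log_6(40) = 2.0588

Case 3: c = 3 > log_6(40) = 2.0588
T(n) = O(n^3) = O(n^3)

For T(n) = 40T(n/6) + O(n^3): log_6(40) = 2.0588. This is Case 3 of the Master Theorem (c > log_b(a), work dominated by root), giving O(n^3).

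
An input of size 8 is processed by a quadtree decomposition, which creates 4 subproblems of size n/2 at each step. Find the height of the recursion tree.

For divide and conquer with division factor 2:

Problem sizes at each level:
Level 0: 8
Level 1: 4
Level 2: 2
Level 3: 1

The root is level 0 and the size-1 base case is level 3 (the tree spans levels 0 through 3, i.e. 4 levels counting the root), so the depth is the number of divisions: log_2(8) = 3

The recursion tree depth is log_2(8) = 3. At each level, the problem size is divided by 2, so it takes 3 divisions to reduce to a base case of size 1. The algorithm makes 4 recursive calls at each level.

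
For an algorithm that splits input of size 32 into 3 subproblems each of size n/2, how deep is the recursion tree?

For divide and conquer with division factor 2:

Problem sizes at each level:
Level 0: 32
Level 1: 16
Level 2: 8
Level 3: 4
Level 4: 2
Level 5: 1

The root is level 0 and the size-1 base case is level 5 (the tree spans levels 0 through 5, i.e. 6 levels counting the root), so the depth is the number of divisions: log_2(32) = 5

The recursion tree depth is log_2(32) = 5. At each level, the problem size is divided by 2, so it takes 5 divisions to reduce to a base case of size 1. The algorithm makes 3 recursive calls at each level.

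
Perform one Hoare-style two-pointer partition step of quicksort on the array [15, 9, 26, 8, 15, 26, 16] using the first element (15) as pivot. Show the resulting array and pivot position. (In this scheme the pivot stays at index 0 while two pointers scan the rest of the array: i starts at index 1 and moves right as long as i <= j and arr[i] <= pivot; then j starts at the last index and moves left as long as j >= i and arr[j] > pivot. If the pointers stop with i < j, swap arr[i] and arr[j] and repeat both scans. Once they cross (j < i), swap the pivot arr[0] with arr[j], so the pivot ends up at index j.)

Hoare-style two-pointer partition with pivot = 15:

Initial array: [15, 9, 26, 8, 15, 26, 16]

Pointers start at i = 1, j = 6.
i stops at index 2 (arr[2]=26 > 15), j stops at index 4 (arr[4]=15 <= 15): swap arr[2] and arr[4], array becomes [15, 9, 15, 8, 26, 26, 16]
i ends at 4, j ends at 3: the pointers have crossed (j < i), so scanning stops.

Swap pivot arr[0] with arr[3] to place pivot at position 3: [8, 9, 15, 15, 26, 26, 16]
Pivot position: 3

After partitioning with pivot 15, the array becomes [8, 9, 15, 15, 26, 26, 16]. The pivot is placed at index 3. All elements to the left of the pivot are <= 15, and all elements to the right are > 15.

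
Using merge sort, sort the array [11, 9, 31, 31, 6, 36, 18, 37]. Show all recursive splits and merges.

Merge sort trace:

Split: [11, 9, 31, 31, 6, 36, 18, 37] -> [11, 9, 31, 31] and [6, 36, 18, 37]
  Split: [11, 9, 31, 31] -> [11, 9] and [31, 31]
    Split: [11, 9] -> [11] and [9]
    Merge: [11] + [9] -> [9, 11]
    Split: [31, 31] -> [31] and [31]
    Merge: [31] + [31] -> [31, 31]
  Merge: [9, 11] + [31, 31] -> [9, 11, 31, 31]
  Split: [6, 36, 18, 37] -> [6, 36] and [18, 37]
    Split: [6, 36] -> [6] and [36]
    Merge: [6] + [36] -> [6, 36]
    Split: [18, 37] -> [18] and [37]
    Merge: [18] + [37] -> [18, 37]
  Merge: [6, 36] + [18, 37] -> [6, 18, 36, 37]
Merge: [9, 11, 31, 31] + [6, 18, 36, 37] -> [6, 9, 11, 18, 31, 31, 36, 37]

Final sorted array: [6, 9, 11, 18, 31, 31, 36, 37]

The merge sort proceeds by recursively splitting the array and merging sorted halves.
After all merges, the sorted array is [6, 9, 11, 18, 31, 31, 36, 37].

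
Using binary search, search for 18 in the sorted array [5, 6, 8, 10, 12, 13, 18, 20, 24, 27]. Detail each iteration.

Binary search for 18 in [5, 6, 8, 10, 12, 13, 18, 20, 24, 27]:

lo=0, hi=9, mid=4, arr[mid]=12 -> 12 < 18, search right half
lo=5, hi=9, mid=7, arr[mid]=20 -> 20 > 18, search left half
lo=5, hi=6, mid=5, arr[mid]=13 -> 13 < 18, search right half
lo=6, hi=6, mid=6, arr[mid]=18 -> Found target at index 6!

Binary search finds 18 at index 6 after 4 comparisons. The search repeatedly halves the search space by comparing with the middle element.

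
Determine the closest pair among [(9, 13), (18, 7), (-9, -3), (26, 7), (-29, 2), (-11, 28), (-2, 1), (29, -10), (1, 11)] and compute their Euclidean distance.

Computing all pairwise distances among 9 points:

d((9, 13), (18, 7)) = 10.8167
d((9, 13), (-9, -3)) = 24.0832
d((9, 13), (26, 7)) = 18.0278
d((9, 13), (-29, 2)) = 39.5601
d((9, 13), (-11, 28)) = 25.0
d((9, 13), (-2, 1)) = 16.2788
d((9, 13), (29, -10)) = 30.4795
d((9, 13), (1, 11)) = 8.2462
d((18, 7), (-9, -3)) = 28.7924
d((18, 7), (26, 7)) = 8.0 <-- minimum
d((18, 7), (-29, 2)) = 47.2652
d((18, 7), (-11, 28)) = 35.805
d((18, 7), (-2, 1)) = 20.8806
d((18, 7), (29, -10)) = 20.2485
d((18, 7), (1, 11)) = 17.4642
d((-9, -3), (26, 7)) = 36.4005
d((-9, -3), (-29, 2)) = 20.6155
d((-9, -3), (-11, 28)) = 31.0644
d((-9, -3), (-2, 1)) = 8.0623
d((-9, -3), (29, -10)) = 38.6394
d((-9, -3), (1, 11)) = 17.2047
d((26, 7), (-29, 2)) = 55.2268
d((26, 7), (-11, 28)) = 42.5441
d((26, 7), (-2, 1)) = 28.6356
d((26, 7), (29, -10)) = 17.2627
d((26, 7), (1, 11)) = 25.318
d((-29, 2), (-11, 28)) = 31.6228
d((-29, 2), (-2, 1)) = 27.0185
d((-29, 2), (29, -10)) = 59.2284
d((-29, 2), (1, 11)) = 31.3209
d((-11, 28), (-2, 1)) = 28.4605
d((-11, 28), (29, -10)) = 55.1725
d((-11, 28), (1, 11)) = 20.8087
d((-2, 1), (29, -10)) = 32.8938
d((-2, 1), (1, 11)) = 10.4403
d((29, -10), (1, 11)) = 35.0

Closest pair: (18, 7) and (26, 7) with distance 8.0

The closest pair is (18, 7) and (26, 7) with Euclidean distance 8.0. For 9 points, brute-force pairwise comparison is shown above. For large n, the divide-and-conquer algorithm (sort by x, recurse on halves, check the dividing strip) achieves O(n log n).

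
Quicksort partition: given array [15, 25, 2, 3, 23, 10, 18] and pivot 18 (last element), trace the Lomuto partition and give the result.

Lomuto partition with pivot = 18:

Initial array: [15, 25, 2, 3, 23, 10, 18]

arr[0]=15 <= 18: swap with position 0, array becomes [15, 25, 2, 3, 23, 10, 18]
arr[1]=25 > 18: no swap
arr[2]=2 <= 18: swap with position 1, array becomes [15, 2, 25, 3, 23, 10, 18]
arr[3]=3 <= 18: swap with position 2, array becomes [15, 2, 3, 25, 23, 10, 18]
arr[4]=23 > 18: no swap
arr[5]=10 <= 18: swap with position 3, array becomes [15, 2, 3, 10, 23, 25, 18]

Place pivot at position 4: [15, 2, 3, 10, 18, 25, 23]
Pivot position: 4

After partitioning with pivot 18, the array becomes [15, 2, 3, 10, 18, 25, 23]. The pivot is placed at index 4. All elements to the left of the pivot are <= 18, and all elements to the right are > 18.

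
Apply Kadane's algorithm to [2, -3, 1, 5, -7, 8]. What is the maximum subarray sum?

Using Kadane's algorithm on [2, -3, 1, 5, -7, 8]:

Scanning through the array:
Position 1 (value -3): max_ending_here = -1, max_so_far = 2
Position 2 (value 1): max_ending_here = 1, max_so_far = 2
Position 3 (value 5): max_ending_here = 6, max_so_far = 6
Position 4 (value -7): max_ending_here = -1, max_so_far = 6
Position 5 (value 8): max_ending_here = 8, max_so_far = 8

Maximum subarray: [8]
Maximum sum: 8

The maximum subarray is [8] with sum 8. This subarray runs from index 5 to index 5.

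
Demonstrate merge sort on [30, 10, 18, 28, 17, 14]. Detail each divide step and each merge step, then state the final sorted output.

Merge sort trace:

Split: [30, 10, 18, 28, 17, 14] -> [30, 10, 18] and [28, 17, 14]
  Split: [30, 10, 18] -> [30] and [10, 18]
    Split: [10, 18] -> [10] and [18]
    Merge: [10] + [18] -> [10, 18]
  Merge: [30] + [10, 18] -> [10, 18, 30]
  Split: [28, 17, 14] -> [28] and [17, 14]
    Split: [17, 14] -> [17] and [14]
    Merge: [17] + [14] -> [14, 17]
  Merge: [28] + [14, 17] -> [14, 17, 28]
Merge: [10, 18, 30] + [14, 17, 28] -> [10, 14, 17, 18, 28, 30]

Final sorted array: [10, 14, 17, 18, 28, 30]

The merge sort proceeds by recursively splitting the array and merging sorted halves.
After all merges, the sorted array is [10, 14, 17, 18, 28, 30].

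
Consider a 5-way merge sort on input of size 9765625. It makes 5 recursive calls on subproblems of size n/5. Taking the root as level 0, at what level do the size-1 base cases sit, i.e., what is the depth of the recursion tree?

For divide and conquer with division factor 5:

Problem sizes at each level:
Level 0: 9765625
Level 1: 1953125
Level 2: 390625
Level 3: 78125
Level 4: 15625
Level 5: 3125
Level 6: 625
Level 7: 125
Level 8: 25
Level 9: 5
Level 10: 1

The root is level 0 and the size-1 base case is level 10 (the tree spans levels 0 through 10, i.e. 11 levels counting the root), so the depth is the number of divisions: log_5(9765625) = 10

The recursion tree depth is log_5(9765625) = 10. At each level, the problem size is divided by 5, so it takes 10 divisions to reduce to a base case of size 1. The algorithm makes 5 recursive calls at each level.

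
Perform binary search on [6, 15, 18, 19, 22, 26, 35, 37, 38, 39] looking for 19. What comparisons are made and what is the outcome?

Binary search for 19 in [6, 15, 18, 19, 22, 26, 35, 37, 38, 39]:

lo=0, hi=9, mid=4, arr[mid]=22 -> 22 > 19, search left half
lo=0, hi=3, mid=1, arr[mid]=15 -> 15 < 19, search right half
lo=2, hi=3, mid=2, arr[mid]=18 -> 18 < 19, search right half
lo=3, hi=3, mid=3, arr[mid]=19 -> Found target at index 3!

Binary search finds 19 at index 3 after 4 comparisons. The search repeatedly halves the search space by comparing with the middle element.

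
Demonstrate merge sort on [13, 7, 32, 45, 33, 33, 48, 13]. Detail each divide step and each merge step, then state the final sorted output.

Merge sort trace:

Split: [13, 7, 32, 45, 33, 33, 48, 13] -> [13, 7, 32, 45] and [33, 33, 48, 13]
  Split: [13, 7, 32, 45] -> [13, 7] and [32, 45]
    Split: [13, 7] -> [13] and [7]
    Merge: [13] + [7] -> [7, 13]
    Split: [32, 45] -> [32] and [45]
    Merge: [32] + [45] -> [32, 45]
  Merge: [7, 13] + [32, 45] -> [7, 13, 32, 45]
  Split: [33, 33, 48, 13] -> [33, 33] and [48, 13]
    Split: [33, 33] -> [33] and [33]
    Merge: [33] + [33] -> [33, 33]
    Split: [48, 13] -> [48] and [13]
    Merge: [48] + [13] -> [13, 48]
  Merge: [33, 33] + [13, 48] -> [13, 33, 33, 48]
Merge: [7, 13, 32, 45] + [13, 33, 33, 48] -> [7, 13, 13, 32, 33, 33, 45, 48]

Final sorted array: [7, 13, 13, 32, 33, 33, 45, 48]

The merge sort proceeds by recursively splitting the array and merging sorted halves.
After all merges, the sorted array is [7, 13, 13, 32, 33, 33, 45, 48].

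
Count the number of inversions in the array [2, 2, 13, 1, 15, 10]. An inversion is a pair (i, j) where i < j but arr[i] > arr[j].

Finding inversions in [2, 2, 13, 1, 15, 10]:

(0, 3): arr[0]=2 > arr[3]=1
(1, 3): arr[1]=2 > arr[3]=1
(2, 3): arr[2]=13 > arr[3]=1
(2, 5): arr[2]=13 > arr[5]=10
(4, 5): arr[4]=15 > arr[5]=10

Total inversions: 5

The array has 5 inversion(s): (0,3), (1,3), (2,3), (2,5), (4,5). Each pair (i,j) satisfies i < j and arr[i] > arr[j].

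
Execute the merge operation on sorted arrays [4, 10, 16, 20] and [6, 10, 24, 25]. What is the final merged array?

Merging process:

Compare 4 vs 6: take 4 from left. Merged: [4]
Compare 10 vs 6: take 6 from right. Merged: [4, 6]
Compare 10 vs 10: take 10 from left. Merged: [4, 6, 10]
Compare 16 vs 10: take 10 from right. Merged: [4, 6, 10, 10]
Compare 16 vs 24: take 16 from left. Merged: [4, 6, 10, 10, 16]
Compare 20 vs 24: take 20 from left. Merged: [4, 6, 10, 10, 16, 20]
Append remaining from right: [24, 25]. Merged: [4, 6, 10, 10, 16, 20, 24, 25]

Final merged array: [4, 6, 10, 10, 16, 20, 24, 25]
Total comparisons: 6

The merged array is [4, 6, 10, 10, 16, 20, 24, 25], requiring 6 comparisons. The merge step runs in O(n) time where n is the total number of elements.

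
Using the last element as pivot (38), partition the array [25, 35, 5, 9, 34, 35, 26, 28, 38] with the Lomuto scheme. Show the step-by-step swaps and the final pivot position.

Lomuto partition with pivot = 38:

Initial array: [25, 35, 5, 9, 34, 35, 26, 28, 38]

arr[0]=25 <= 38: swap with position 0, array becomes [25, 35, 5, 9, 34, 35, 26, 28, 38]
arr[1]=35 <= 38: swap with position 1, array becomes [25, 35, 5, 9, 34, 35, 26, 28, 38]
arr[2]=5 <= 38: swap with position 2, array becomes [25, 35, 5, 9, 34, 35, 26, 28, 38]
arr[3]=9 <= 38: swap with position 3, array becomes [25, 35, 5, 9, 34, 35, 26, 28, 38]
arr[4]=34 <= 38: swap with position 4, array becomes [25, 35, 5, 9, 34, 35, 26, 28, 38]
arr[5]=35 <= 38: swap with position 5, array becomes [25, 35, 5, 9, 34, 35, 26, 28, 38]
arr[6]=26 <= 38: swap with position 6, array becomes [25, 35, 5, 9, 34, 35, 26, 28, 38]
arr[7]=28 <= 38: swap with position 7, array becomes [25, 35, 5, 9, 34, 35, 26, 28, 38]

Place pivot at position 8: [25, 35, 5, 9, 34, 35, 26, 28, 38]
Pivot position: 8

After partitioning with pivot 38, the array becomes [25, 35, 5, 9, 34, 35, 26, 28, 38]. The pivot is placed at index 8. All elements to the left of the pivot are <= 38, and all elements to the right are > 38.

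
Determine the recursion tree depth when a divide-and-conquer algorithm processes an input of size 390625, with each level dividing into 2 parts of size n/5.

For divide and conquer with division factor 5:

Problem sizes at each level:
Level 0: 390625
Level 1: 78125
Level 2: 15625
Level 3: 3125
Level 4: 625
Level 5: 125
Level 6: 25
Level 7: 5
Level 8: 1

The root is level 0 and the size-1 base case is level 8 (the tree spans levels 0 through 8, i.e. 9 levels counting the root), so the depth is the number of divisions: log_5(390625) = 8

The recursion tree depth is log_5(390625) = 8. At each level, the problem size is divided by 5, so it takes 8 divisions to reduce to a base case of size 1. The algorithm makes 2 recursive calls at each level.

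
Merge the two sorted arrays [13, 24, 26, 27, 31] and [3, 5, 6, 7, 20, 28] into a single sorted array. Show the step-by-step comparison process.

Merging process:

Compare 13 vs 3: take 3 from right. Merged: [3]
Compare 13 vs 5: take 5 from right. Merged: [3, 5]
Compare 13 vs 6: take 6 from right. Merged: [3, 5, 6]
Compare 13 vs 7: take 7 from right. Merged: [3, 5, 6, 7]
Compare 13 vs 20: take 13 from left. Merged: [3, 5, 6, 7, 13]
Compare 24 vs 20: take 20 from right. Merged: [3, 5, 6, 7, 13, 20]
Compare 24 vs 28: take 24 from left. Merged: [3, 5, 6, 7, 13, 20, 24]
Compare 26 vs 28: take 26 from left. Merged: [3, 5, 6, 7, 13, 20, 24, 26]
Compare 27 vs 28: take 27 from left. Merged: [3, 5, 6, 7, 13, 20, 24, 26, 27]
Compare 31 vs 28: take 28 from right. Merged: [3, 5, 6, 7, 13, 20, 24, 26, 27, 28]
Append remaining from left: [31]. Merged: [3, 5, 6, 7, 13, 20, 24, 26, 27, 28, 31]

Final merged array: [3, 5, 6, 7, 13, 20, 24, 26, 27, 28, 31]
Total comparisons: 10

The merged array is [3, 5, 6, 7, 13, 20, 24, 26, 27, 28, 31], requiring 10 comparisons. The merge step runs in O(n) time where n is the total number of elements.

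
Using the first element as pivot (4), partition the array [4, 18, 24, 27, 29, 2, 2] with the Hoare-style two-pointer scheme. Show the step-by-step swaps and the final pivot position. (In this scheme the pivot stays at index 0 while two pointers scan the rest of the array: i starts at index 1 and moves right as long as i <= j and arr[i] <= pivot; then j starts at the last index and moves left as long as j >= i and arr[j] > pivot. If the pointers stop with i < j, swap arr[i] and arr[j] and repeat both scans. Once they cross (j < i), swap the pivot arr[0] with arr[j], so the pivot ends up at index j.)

Hoare-style two-pointer partition with pivot = 4:

Initial array: [4, 18, 24, 27, 29, 2, 2]

Pointers start at i = 1, j = 6.
i stops at index 1 (arr[1]=18 > 4), j stops at index 6 (arr[6]=2 <= 4): swap arr[1] and arr[6], array becomes [4, 2, 24, 27, 29, 2, 18]
i stops at index 2 (arr[2]=24 > 4), j stops at index 5 (arr[5]=2 <= 4): swap arr[2] and arr[5], array becomes [4, 2, 2, 27, 29, 24, 18]
i ends at 3, j ends at 2: the pointers have crossed (j < i), so scanning stops.

Swap pivot arr[0] with arr[2] to place pivot at position 2: [2, 2, 4, 27, 29, 24, 18]
Pivot position: 2

After partitioning with pivot 4, the array becomes [2, 2, 4, 27, 29, 24, 18]. The pivot is placed at index 2. All elements to the left of the pivot are <= 4, and all elements to the right are > 4.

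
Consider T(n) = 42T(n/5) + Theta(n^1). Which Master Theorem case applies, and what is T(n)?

Master Theorem for T(n) = 42T(n/5) + O(n^1):

a = 42, b = 5, c = 1
log_b(a) = log_5(42) = 2.3223

Case 1: c = 1 < log_5(42) = 2.3223
T(n) = O(n^(log_5 42))

For T(n) = 42T(n/5) + O(n^1): log_5(42) = 2.3223. This is Case 1 of the Master Theorem (c < log_b(a), work dominated by leaves), giving O(n^(log_5 42)).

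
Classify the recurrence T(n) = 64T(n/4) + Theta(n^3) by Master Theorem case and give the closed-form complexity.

Master Theorem for T(n) = 64T(n/4) + O(n^3):

a = 64, b = 4, c = 3
log_b(a) = log_4(64) = 3.0000

Case 2: c = 3 = log_4(64) = 3.0000
T(n) = O(n^3 log n) = O(n^3 log n)

For T(n) = 64T(n/4) + O(n^3): log_4(64) = 3.0000. This is Case 2 of the Master Theorem (c = log_b(a), equal work at all levels), giving O(n^3 log n).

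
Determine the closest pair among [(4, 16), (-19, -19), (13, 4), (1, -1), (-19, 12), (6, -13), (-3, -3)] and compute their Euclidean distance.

Computing all pairwise distances among 7 points:

d((4, 16), (-19, -19)) = 41.8808
d((4, 16), (13, 4)) = 15.0
d((4, 16), (1, -1)) = 17.2627
d((4, 16), (-19, 12)) = 23.3452
d((4, 16), (6, -13)) = 29.0689
d((4, 16), (-3, -3)) = 20.2485
d((-19, -19), (13, 4)) = 39.4081
d((-19, -19), (1, -1)) = 26.9072
d((-19, -19), (-19, 12)) = 31.0
d((-19, -19), (6, -13)) = 25.7099
d((-19, -19), (-3, -3)) = 22.6274
d((13, 4), (1, -1)) = 13.0
d((13, 4), (-19, 12)) = 32.9848
d((13, 4), (6, -13)) = 18.3848
d((13, 4), (-3, -3)) = 17.4642
d((1, -1), (-19, 12)) = 23.8537
d((1, -1), (6, -13)) = 13.0
d((1, -1), (-3, -3)) = 4.4721 <-- minimum
d((-19, 12), (6, -13)) = 35.3553
d((-19, 12), (-3, -3)) = 21.9317
d((6, -13), (-3, -3)) = 13.4536

Closest pair: (1, -1) and (-3, -3) with distance 4.4721

The closest pair is (1, -1) and (-3, -3) with Euclidean distance 4.4721. For 7 points, brute-force pairwise comparison is shown above. For large n, the divide-and-conquer algorithm (sort by x, recurse on halves, check the dividing strip) achieves O(n log n).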